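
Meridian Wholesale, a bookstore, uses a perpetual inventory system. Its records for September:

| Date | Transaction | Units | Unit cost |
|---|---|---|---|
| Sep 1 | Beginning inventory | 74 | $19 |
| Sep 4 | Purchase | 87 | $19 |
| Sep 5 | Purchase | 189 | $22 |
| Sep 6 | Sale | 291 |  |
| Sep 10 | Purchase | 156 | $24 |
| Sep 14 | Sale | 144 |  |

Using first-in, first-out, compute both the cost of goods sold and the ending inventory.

COGS = $9,257; ending inventory = $1,704

Sep 6, 291 sold [FIFO — oldest first]: 74 @ $19 + 87 @ $19 + 130 @ $22 = $5,919
Sep 14, 144 sold [FIFO — oldest first]: 59 @ $22 + 85 @ $24 = $3,338
Total COGS = $5,919 + $3,338 = $9,257
Ending inventory: 71 @ $24 = $1,704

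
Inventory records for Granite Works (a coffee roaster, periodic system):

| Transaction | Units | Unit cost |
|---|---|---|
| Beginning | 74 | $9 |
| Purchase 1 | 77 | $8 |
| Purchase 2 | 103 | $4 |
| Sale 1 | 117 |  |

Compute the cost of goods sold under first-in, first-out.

COGS = $1,010

Sale 1 (117) [FIFO — oldest first]: 74 @ $9 + 43 @ $8 = $1,010
Ending inventory: 34 @ $8 + 103 @ $4 = $684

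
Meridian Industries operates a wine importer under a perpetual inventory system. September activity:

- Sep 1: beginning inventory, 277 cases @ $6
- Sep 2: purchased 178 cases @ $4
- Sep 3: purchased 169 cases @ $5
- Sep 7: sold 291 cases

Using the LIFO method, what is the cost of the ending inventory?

Ending inventory = $1,886

Sep 7, 291 sold [LIFO — newest first]: 169 @ $5 + 122 @ $4 = $1,333
Ending inventory: 277 @ $6 + 56 @ $4 = $1,886
Check: goods available $3,219 = COGS $1,333 + ending $1,886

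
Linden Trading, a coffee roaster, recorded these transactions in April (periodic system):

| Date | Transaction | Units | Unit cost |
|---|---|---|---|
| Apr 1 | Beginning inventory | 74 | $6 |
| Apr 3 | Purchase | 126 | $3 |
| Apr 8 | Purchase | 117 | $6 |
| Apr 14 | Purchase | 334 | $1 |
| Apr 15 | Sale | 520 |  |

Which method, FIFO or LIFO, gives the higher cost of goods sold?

FIFO COGS: 74 @ $6 + 126 @ $3 + 117 @ $6 + 203 @ $1 = $1,727
LIFO COGS: 334 @ $1 + 117 @ $6 + 69 @ $3 = $1,243

FIFO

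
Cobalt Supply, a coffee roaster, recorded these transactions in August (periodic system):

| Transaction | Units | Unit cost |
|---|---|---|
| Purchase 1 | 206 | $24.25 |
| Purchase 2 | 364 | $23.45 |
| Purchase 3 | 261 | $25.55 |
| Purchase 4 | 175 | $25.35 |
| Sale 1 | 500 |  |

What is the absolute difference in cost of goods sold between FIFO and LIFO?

$715.80

FIFO COGS: 206 @ $24.25 + 294 @ $23.45 = $11,889.80
LIFO COGS: 175 @ $25.35 + 261 @ $25.55 + 64 @ $23.45 = $12,605.60
Difference = |$11,889.80 − $12,605.60| = $715.80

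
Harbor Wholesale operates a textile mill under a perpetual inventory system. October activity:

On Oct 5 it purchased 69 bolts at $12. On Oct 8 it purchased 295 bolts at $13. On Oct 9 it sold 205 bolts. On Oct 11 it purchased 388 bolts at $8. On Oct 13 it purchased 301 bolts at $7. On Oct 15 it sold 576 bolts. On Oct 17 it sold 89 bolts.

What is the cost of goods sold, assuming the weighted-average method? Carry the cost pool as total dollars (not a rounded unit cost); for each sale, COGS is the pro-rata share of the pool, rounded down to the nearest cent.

COGS = $8,309.89

After Oct 5: 69 on hand, pool $828.00 (≈ $12.0000 each)
After Oct 8: 364 on hand, pool $4,663.00 (≈ $12.8104 each)
Oct 9, sell 205: 205/364 × $4,663.00 → $2,626.14
After Oct 11: 547 on hand, pool $5,140.86 (≈ $9.3983 each)
After Oct 13: 848 on hand, pool $7,247.86 (≈ $8.5470 each)
Oct 15, sell 576: 576/848 × $7,247.86 → $4,923.07
Oct 17, sell 89: 89/272 × $2,324.79 → $760.68
Total COGS = $2,626.14 + $4,923.07 + $760.68 = $8,309.89
Ending inventory (cost pool remaining) = $1,564.11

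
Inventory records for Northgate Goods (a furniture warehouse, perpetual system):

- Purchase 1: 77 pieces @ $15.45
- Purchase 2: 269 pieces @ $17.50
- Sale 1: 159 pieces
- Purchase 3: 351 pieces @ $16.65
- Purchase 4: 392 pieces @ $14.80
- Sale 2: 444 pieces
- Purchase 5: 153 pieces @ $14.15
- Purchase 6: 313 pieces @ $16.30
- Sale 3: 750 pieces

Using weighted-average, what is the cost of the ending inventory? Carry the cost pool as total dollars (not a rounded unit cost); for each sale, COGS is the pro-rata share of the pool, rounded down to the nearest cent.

Ending inventory = $3,186.65

After Purchase 1: 77 on hand, pool $1,189.65 (≈ $15.4500 each)
After Purchase 2: 346 on hand, pool $5,897.15 (≈ $17.0438 each)
Sale 1, sell 159: 159/346 × $5,897.15 → $2,709.96
After Purchase 3: 538 on hand, pool $9,031.34 (≈ $16.7869 each)
After Purchase 4: 930 on hand, pool $14,832.94 (≈ $15.9494 each)
Sale 2, sell 444: 444/930 × $14,832.94 → $7,081.53
After Purchase 5: 639 on hand, pool $9,916.36 (≈ $15.5186 each)
After Purchase 6: 952 on hand, pool $15,018.26 (≈ $15.7755 each)
Sale 3, sell 750: 750/952 × $15,018.26 → $11,831.61
Total COGS = $2,709.96 + $7,081.53 + $11,831.61 = $21,623.10
Ending inventory (cost pool remaining) = $3,186.65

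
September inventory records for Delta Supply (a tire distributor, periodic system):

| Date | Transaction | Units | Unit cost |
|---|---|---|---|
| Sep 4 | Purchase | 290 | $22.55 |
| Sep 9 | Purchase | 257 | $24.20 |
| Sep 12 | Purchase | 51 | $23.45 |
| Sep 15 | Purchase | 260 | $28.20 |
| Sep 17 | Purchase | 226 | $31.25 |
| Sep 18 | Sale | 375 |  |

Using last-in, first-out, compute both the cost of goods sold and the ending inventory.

COGS = $11,264.30; ending inventory = $17,085.05

Sep 18, 375 sold [LIFO — newest first]: 226 @ $31.25 + 149 @ $28.20 = $11,264.30
Ending inventory: 290 @ $22.55 + 257 @ $24.20 + 51 @ $23.45 + 111 @ $28.20 = $17,085.05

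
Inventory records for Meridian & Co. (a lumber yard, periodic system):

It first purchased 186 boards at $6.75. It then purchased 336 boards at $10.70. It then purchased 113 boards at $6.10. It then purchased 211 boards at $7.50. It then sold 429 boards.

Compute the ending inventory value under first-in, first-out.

Sale 1 (429) [FIFO — oldest first]: 186 @ $6.75 + 243 @ $10.70 = $3,855.60
Ending inventory: 93 @ $10.70 + 113 @ $6.10 + 211 @ $7.50 = $3,266.90

Ending inventory = $3,266.90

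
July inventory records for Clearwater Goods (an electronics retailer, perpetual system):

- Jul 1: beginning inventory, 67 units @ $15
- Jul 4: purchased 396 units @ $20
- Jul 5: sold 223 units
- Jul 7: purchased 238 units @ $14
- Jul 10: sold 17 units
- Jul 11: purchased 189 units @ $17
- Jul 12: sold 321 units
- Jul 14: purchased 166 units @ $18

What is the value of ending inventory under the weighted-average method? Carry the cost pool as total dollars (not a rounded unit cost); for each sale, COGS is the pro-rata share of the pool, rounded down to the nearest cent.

After Jul 1: 67 on hand, pool $1,005.00 (≈ $15.0000 each)
After Jul 4: 463 on hand, pool $8,925.00 (≈ $19.2765 each)
Jul 5, sell 223: 223/463 × $8,925.00 → $4,298.65
After Jul 7: 478 on hand, pool $7,958.35 (≈ $16.6493 each)
Jul 10, sell 17: 17/478 × $7,958.35 → $283.03
After Jul 11: 650 on hand, pool $10,888.32 (≈ $16.7513 each)
Jul 12, sell 321: 321/650 × $10,888.32 → $5,377.15
After Jul 14: 495 on hand, pool $8,499.17 (≈ $17.1700 each)
Total COGS = $4,298.65 + $283.03 + $5,377.15 = $9,958.83
Ending inventory (cost pool remaining) = $8,499.17

Ending inventory = $8,499.17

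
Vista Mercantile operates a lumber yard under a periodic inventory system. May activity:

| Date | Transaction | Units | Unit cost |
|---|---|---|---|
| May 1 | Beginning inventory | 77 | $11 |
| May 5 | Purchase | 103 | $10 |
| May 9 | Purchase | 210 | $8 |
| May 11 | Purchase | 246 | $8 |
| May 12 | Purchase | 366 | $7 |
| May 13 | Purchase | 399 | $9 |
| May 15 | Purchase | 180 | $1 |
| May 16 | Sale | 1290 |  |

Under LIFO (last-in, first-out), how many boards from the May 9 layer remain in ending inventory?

111

May 16, 1290 sold [LIFO — newest first]: 180 @ $1 + 399 @ $9 + 366 @ $7 + 246 @ $8 + 99 @ $8 = $9,093
Ending inventory: 77 @ $11 + 103 @ $10 + 111 @ $8 = $2,765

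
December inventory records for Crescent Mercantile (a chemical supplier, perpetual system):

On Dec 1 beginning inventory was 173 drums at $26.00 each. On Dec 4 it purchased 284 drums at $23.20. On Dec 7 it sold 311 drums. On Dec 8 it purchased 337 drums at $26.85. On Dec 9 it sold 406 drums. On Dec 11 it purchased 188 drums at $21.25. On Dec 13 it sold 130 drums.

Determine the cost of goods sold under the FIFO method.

COGS = $21,261.50

Dec 7, 311 sold [FIFO — oldest first]: 173 @ $26.00 + 138 @ $23.20 = $7,699.60
Dec 9, 406 sold [FIFO — oldest first]: 146 @ $23.20 + 260 @ $26.85 = $10,368.20
Dec 13, 130 sold [FIFO — oldest first]: 77 @ $26.85 + 53 @ $21.25 = $3,193.70
Total COGS = $7,699.60 + $10,368.20 + $3,193.70 = $21,261.50
Ending inventory: 135 @ $21.25 = $2,868.75
Check: goods available $24,130.25 = COGS $21,261.50 + ending $2,868.75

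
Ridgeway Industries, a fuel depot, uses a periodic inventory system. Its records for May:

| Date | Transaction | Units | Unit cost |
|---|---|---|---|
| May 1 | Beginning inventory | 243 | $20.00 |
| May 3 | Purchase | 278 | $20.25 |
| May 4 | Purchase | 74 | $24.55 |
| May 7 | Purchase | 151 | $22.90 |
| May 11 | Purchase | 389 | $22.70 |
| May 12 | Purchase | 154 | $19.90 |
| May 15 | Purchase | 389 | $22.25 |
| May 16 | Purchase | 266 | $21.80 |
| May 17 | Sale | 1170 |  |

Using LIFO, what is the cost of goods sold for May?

COGS = $25,713.35

May 17, 1170 sold [LIFO — newest first]: 266 @ $21.80 + 389 @ $22.25 + 154 @ $19.90 + 361 @ $22.70 = $25,713.35
Ending inventory: 243 @ $20.00 + 278 @ $20.25 + 74 @ $24.55 + 151 @ $22.90 + 28 @ $22.70 = $16,399.70
Check: goods available $42,113.05 = COGS $25,713.35 + ending $16,399.70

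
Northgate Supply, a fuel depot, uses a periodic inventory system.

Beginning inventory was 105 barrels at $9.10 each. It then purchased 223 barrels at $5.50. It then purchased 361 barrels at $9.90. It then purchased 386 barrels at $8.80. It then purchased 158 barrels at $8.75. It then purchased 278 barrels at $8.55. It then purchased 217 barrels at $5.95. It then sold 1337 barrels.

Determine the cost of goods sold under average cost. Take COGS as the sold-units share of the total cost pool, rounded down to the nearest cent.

Sale 1, sell 1337: 1337/1728 × $14,203.25 → $10,989.43
Ending inventory (cost pool remaining) = $3,213.82

COGS = $10,989.43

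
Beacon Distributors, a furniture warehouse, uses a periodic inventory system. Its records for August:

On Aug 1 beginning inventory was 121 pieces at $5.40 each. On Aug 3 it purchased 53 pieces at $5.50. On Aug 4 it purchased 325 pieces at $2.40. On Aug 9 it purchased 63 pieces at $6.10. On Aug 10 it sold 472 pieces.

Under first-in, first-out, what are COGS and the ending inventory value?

COGS = $1,660.10; ending inventory = $449.10

Aug 10, 472 sold [FIFO — oldest first]: 121 @ $5.40 + 53 @ $5.50 + 298 @ $2.40 = $1,660.10
Ending inventory: 27 @ $2.40 + 63 @ $6.10 = $449.10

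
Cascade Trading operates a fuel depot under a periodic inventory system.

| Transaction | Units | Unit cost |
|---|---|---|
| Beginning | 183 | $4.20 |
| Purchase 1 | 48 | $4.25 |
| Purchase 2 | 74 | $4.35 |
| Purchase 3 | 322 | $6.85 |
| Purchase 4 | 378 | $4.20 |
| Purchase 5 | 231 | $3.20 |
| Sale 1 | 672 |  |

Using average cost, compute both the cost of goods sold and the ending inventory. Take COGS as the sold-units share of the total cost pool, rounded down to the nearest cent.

Sale 1, sell 672: 672/1236 × $5,827.00 → $3,168.07
Ending inventory (cost pool remaining) = $2,658.93

COGS = $3,168.07; ending inventory = $2,658.93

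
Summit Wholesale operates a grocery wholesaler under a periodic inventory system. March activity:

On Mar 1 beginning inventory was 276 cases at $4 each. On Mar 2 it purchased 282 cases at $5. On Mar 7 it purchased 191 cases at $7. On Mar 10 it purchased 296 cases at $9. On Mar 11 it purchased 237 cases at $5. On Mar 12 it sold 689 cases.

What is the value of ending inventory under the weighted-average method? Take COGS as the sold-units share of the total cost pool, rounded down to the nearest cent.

Ending inventory = $3,561.71

Mar 12, sell 689: 689/1282 × $7,700.00 → $4,138.29
Ending inventory (cost pool remaining) = $3,561.71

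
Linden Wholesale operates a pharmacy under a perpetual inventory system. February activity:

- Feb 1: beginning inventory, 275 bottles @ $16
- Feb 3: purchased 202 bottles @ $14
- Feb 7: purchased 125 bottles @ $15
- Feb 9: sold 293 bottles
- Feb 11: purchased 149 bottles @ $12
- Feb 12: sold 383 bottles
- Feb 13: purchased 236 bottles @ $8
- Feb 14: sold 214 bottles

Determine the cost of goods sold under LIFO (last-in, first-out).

COGS = $11,403

Feb 9, 293 sold [LIFO — newest first]: 125 @ $15 + 168 @ $14 = $4,227
Feb 12, 383 sold [LIFO — newest first]: 149 @ $12 + 34 @ $14 + 200 @ $16 = $5,464
Feb 14, 214 sold [LIFO — newest first]: 214 @ $8 = $1,712
Total COGS = $4,227 + $5,464 + $1,712 = $11,403
Ending inventory: 75 @ $16 + 22 @ $8 = $1,376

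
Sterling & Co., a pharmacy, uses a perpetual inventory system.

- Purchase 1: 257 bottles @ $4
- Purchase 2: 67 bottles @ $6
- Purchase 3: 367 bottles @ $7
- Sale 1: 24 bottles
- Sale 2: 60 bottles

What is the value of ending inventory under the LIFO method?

Sale 1 (24) [LIFO — newest first]: 24 @ $7 = $168
Sale 2 (60) [LIFO — newest first]: 60 @ $7 = $420
Total COGS = $168 + $420 = $588
Ending inventory: 257 @ $4 + 67 @ $6 + 283 @ $7 = $3,411
Check: goods available $3,999 = COGS $588 + ending $3,411

Ending inventory = $3,411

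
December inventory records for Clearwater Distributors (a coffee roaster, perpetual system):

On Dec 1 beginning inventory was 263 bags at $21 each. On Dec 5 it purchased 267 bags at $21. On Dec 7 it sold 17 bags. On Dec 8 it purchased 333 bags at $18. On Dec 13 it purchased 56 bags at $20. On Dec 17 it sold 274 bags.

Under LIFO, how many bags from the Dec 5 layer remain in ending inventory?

250

Dec 7, 17 sold [LIFO — newest first]: 17 @ $21 = $357
Dec 17, 274 sold [LIFO — newest first]: 56 @ $20 + 218 @ $18 = $5,044
Total COGS = $357 + $5,044 = $5,401
Ending inventory: 263 @ $21 + 250 @ $21 + 115 @ $18 = $12,843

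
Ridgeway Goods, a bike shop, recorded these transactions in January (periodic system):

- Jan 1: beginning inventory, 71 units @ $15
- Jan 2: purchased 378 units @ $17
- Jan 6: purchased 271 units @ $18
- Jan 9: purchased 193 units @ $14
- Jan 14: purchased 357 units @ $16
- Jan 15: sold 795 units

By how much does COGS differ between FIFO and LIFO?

FIFO COGS: 71 @ $15 + 378 @ $17 + 271 @ $18 + 75 @ $14 = $13,419
LIFO COGS: 357 @ $16 + 193 @ $14 + 245 @ $18 = $12,824
Difference = |$13,419 − $12,824| = $595

$595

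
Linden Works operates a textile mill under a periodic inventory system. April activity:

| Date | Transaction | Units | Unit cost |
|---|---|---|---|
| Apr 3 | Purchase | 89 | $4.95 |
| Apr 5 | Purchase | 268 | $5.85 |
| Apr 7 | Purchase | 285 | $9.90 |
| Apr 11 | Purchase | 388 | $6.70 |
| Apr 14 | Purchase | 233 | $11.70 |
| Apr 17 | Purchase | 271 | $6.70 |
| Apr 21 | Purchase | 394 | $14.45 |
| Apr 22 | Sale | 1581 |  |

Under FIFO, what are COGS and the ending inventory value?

COGS = $12,650.40; ending inventory = $5,014.15

Apr 22, 1581 sold [FIFO — oldest first]: 89 @ $4.95 + 268 @ $5.85 + 285 @ $9.90 + 388 @ $6.70 + 233 @ $11.70 + 271 @ $6.70 + 47 @ $14.45 = $12,650.40
Ending inventory: 347 @ $14.45 = $5,014.15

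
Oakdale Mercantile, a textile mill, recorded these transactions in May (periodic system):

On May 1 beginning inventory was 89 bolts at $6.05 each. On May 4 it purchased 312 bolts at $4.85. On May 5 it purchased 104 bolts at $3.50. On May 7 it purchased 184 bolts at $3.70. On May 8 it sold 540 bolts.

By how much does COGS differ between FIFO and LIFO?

FIFO COGS: 89 @ $6.05 + 312 @ $4.85 + 104 @ $3.50 + 35 @ $3.70 = $2,545.15
LIFO COGS: 184 @ $3.70 + 104 @ $3.50 + 252 @ $4.85 = $2,267.00
Difference = |$2,545.15 − $2,267.00| = $278.15

$278.15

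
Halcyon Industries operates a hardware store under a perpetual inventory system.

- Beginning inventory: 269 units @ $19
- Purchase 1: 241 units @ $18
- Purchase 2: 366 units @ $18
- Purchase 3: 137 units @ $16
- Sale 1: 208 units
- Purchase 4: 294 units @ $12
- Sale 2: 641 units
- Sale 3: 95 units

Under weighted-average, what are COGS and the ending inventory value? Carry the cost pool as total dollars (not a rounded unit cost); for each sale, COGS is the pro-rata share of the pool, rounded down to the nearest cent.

After Beginning: 269 on hand, pool $5,111.00 (≈ $19.0000 each)
After Purchase 1: 510 on hand, pool $9,449.00 (≈ $18.5275 each)
After Purchase 2: 876 on hand, pool $16,037.00 (≈ $18.3071 each)
After Purchase 3: 1013 on hand, pool $18,229.00 (≈ $17.9951 each)
Sale 1, sell 208: 208/1013 × $18,229.00 → $3,742.97
After Purchase 4: 1099 on hand, pool $18,014.03 (≈ $16.3913 each)
Sale 2, sell 641: 641/1099 × $18,014.03 → $10,506.81
Sale 3, sell 95: 95/458 × $7,507.22 → $1,557.17
Total COGS = $3,742.97 + $10,506.81 + $1,557.17 = $15,806.95
Ending inventory (cost pool remaining) = $5,950.05
Check: goods available $21,757.00 = COGS $15,806.95 + ending $5,950.05

COGS = $15,806.95; ending inventory = $5,950.05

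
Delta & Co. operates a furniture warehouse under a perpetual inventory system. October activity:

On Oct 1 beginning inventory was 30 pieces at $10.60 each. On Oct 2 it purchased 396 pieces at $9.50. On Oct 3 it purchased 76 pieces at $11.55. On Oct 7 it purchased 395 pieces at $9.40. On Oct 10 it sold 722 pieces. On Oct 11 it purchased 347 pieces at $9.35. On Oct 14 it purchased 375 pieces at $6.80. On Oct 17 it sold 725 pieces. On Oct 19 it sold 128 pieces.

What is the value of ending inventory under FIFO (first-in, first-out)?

Oct 10, 722 sold [FIFO — oldest first]: 30 @ $10.60 + 396 @ $9.50 + 76 @ $11.55 + 220 @ $9.40 = $7,025.80
Oct 17, 725 sold [FIFO — oldest first]: 175 @ $9.40 + 347 @ $9.35 + 203 @ $6.80 = $6,269.85
Oct 19, 128 sold [FIFO — oldest first]: 128 @ $6.80 = $870.40
Total COGS = $7,025.80 + $6,269.85 + $870.40 = $14,166.05
Ending inventory: 44 @ $6.80 = $299.20
Check: goods available $14,465.25 = COGS $14,166.05 + ending $299.20

Ending inventory = $299.20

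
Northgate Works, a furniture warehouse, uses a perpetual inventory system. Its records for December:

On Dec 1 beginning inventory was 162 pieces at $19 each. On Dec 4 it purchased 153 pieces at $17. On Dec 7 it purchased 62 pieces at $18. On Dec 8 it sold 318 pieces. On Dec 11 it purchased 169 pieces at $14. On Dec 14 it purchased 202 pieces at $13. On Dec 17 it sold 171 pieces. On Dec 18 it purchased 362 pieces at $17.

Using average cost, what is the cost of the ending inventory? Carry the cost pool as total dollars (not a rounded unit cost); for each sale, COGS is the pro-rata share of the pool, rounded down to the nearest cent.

Ending inventory = $9,801.33

After Dec 1: 162 on hand, pool $3,078.00 (≈ $19.0000 each)
After Dec 4: 315 on hand, pool $5,679.00 (≈ $18.0286 each)
After Dec 7: 377 on hand, pool $6,795.00 (≈ $18.0239 each)
Dec 8, sell 318: 318/377 × $6,795.00 → $5,731.59
After Dec 11: 228 on hand, pool $3,429.41 (≈ $15.0413 each)
After Dec 14: 430 on hand, pool $6,055.41 (≈ $14.0823 each)
Dec 17, sell 171: 171/430 × $6,055.41 → $2,408.08
After Dec 18: 621 on hand, pool $9,801.33 (≈ $15.7831 each)
Total COGS = $5,731.59 + $2,408.08 = $8,139.67
Ending inventory (cost pool remaining) = $9,801.33
Check: goods available $17,941.00 = COGS $8,139.67 + ending $9,801.33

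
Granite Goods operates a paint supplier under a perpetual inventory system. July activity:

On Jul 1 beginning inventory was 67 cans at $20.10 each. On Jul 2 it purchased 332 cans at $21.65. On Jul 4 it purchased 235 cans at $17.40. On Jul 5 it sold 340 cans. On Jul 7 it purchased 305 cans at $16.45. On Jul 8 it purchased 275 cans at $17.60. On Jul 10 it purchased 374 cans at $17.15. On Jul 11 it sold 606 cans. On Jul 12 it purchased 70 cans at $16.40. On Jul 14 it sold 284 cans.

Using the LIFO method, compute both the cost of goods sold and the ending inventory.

Jul 5, 340 sold [LIFO — newest first]: 235 @ $17.40 + 105 @ $21.65 = $6,362.25
Jul 11, 606 sold [LIFO — newest first]: 374 @ $17.15 + 232 @ $17.60 = $10,497.30
Jul 14, 284 sold [LIFO — newest first]: 70 @ $16.40 + 43 @ $17.60 + 171 @ $16.45 = $4,717.75
Total COGS = $6,362.25 + $10,497.30 + $4,717.75 = $21,577.30
Ending inventory: 67 @ $20.10 + 227 @ $21.65 + 134 @ $16.45 = $8,465.55

COGS = $21,577.30; ending inventory = $8,465.55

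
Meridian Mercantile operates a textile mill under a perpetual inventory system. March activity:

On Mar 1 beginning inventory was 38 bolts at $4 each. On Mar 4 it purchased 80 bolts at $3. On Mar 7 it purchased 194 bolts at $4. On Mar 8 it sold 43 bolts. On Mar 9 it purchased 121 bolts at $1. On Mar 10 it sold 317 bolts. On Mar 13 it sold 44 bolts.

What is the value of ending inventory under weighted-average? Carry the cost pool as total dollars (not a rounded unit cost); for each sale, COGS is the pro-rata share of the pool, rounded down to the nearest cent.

After Mar 1: 38 on hand, pool $152.00 (≈ $4.0000 each)
After Mar 4: 118 on hand, pool $392.00 (≈ $3.3220 each)
After Mar 7: 312 on hand, pool $1,168.00 (≈ $3.7436 each)
Mar 8, sell 43: 43/312 × $1,168.00 → $160.97
After Mar 9: 390 on hand, pool $1,128.03 (≈ $2.8924 each)
Mar 10, sell 317: 317/390 × $1,128.03 → $916.88
Mar 13, sell 44: 44/73 × $211.15 → $127.26
Total COGS = $160.97 + $916.88 + $127.26 = $1,205.11
Ending inventory (cost pool remaining) = $83.89

Ending inventory = $83.89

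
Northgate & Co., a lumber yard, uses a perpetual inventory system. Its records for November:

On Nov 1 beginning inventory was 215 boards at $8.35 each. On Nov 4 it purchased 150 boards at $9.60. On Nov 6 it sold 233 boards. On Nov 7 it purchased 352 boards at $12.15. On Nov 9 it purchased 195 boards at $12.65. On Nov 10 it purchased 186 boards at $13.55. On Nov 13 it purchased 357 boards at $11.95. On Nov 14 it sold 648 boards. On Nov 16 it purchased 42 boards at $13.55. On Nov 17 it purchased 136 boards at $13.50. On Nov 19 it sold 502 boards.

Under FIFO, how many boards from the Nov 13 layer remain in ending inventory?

Nov 6, 233 sold [FIFO — oldest first]: 215 @ $8.35 + 18 @ $9.60 = $1,968.05
Nov 14, 648 sold [FIFO — oldest first]: 132 @ $9.60 + 352 @ $12.15 + 164 @ $12.65 = $7,618.60
Nov 19, 502 sold [FIFO — oldest first]: 31 @ $12.65 + 186 @ $13.55 + 285 @ $11.95 = $6,318.20
Total COGS = $1,968.05 + $7,618.60 + $6,318.20 = $15,904.85
Ending inventory: 72 @ $11.95 + 42 @ $13.55 + 136 @ $13.50 = $3,265.50
Check: goods available $19,170.35 = COGS $15,904.85 + ending $3,265.50

72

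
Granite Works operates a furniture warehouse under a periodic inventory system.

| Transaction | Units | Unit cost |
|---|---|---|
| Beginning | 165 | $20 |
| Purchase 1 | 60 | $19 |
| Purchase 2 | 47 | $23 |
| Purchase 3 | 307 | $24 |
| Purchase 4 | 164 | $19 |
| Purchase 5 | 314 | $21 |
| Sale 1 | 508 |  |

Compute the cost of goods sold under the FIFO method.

COGS = $11,185

Sale 1 (508) [FIFO — oldest first]: 165 @ $20 + 60 @ $19 + 47 @ $23 + 236 @ $24 = $11,185
Ending inventory: 71 @ $24 + 164 @ $19 + 314 @ $21 = $11,414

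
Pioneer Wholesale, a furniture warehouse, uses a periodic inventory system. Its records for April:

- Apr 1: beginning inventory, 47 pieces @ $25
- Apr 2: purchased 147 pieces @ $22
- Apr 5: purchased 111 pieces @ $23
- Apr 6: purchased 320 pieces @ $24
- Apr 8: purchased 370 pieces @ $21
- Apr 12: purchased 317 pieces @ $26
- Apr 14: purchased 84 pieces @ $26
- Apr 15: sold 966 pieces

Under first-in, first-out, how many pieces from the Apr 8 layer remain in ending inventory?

Apr 15, 966 sold [FIFO — oldest first]: 47 @ $25 + 147 @ $22 + 111 @ $23 + 320 @ $24 + 341 @ $21 = $21,803
Ending inventory: 29 @ $21 + 317 @ $26 + 84 @ $26 = $11,035

29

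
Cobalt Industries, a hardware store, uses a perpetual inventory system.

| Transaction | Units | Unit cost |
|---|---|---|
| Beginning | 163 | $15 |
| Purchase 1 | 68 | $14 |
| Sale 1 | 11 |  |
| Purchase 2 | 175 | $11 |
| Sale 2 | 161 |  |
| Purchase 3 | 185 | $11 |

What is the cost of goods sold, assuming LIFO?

Sale 1 (11) [LIFO — newest first]: 11 @ $14 = $154
Sale 2 (161) [LIFO — newest first]: 161 @ $11 = $1,771
Total COGS = $154 + $1,771 = $1,925
Ending inventory: 163 @ $15 + 57 @ $14 + 14 @ $11 + 185 @ $11 = $5,432

COGS = $1,925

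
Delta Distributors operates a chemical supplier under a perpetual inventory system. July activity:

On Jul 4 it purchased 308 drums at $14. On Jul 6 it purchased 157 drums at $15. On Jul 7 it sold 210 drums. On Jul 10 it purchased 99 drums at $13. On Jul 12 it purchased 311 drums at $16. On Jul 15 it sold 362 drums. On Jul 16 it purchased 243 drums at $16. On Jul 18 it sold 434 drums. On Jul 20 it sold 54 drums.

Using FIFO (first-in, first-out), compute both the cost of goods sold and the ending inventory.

Jul 7, 210 sold [FIFO — oldest first]: 210 @ $14 = $2,940
Jul 15, 362 sold [FIFO — oldest first]: 98 @ $14 + 157 @ $15 + 99 @ $13 + 8 @ $16 = $5,142
Jul 18, 434 sold [FIFO — oldest first]: 303 @ $16 + 131 @ $16 = $6,944
Jul 20, 54 sold [FIFO — oldest first]: 54 @ $16 = $864
Total COGS = $2,940 + $5,142 + $6,944 + $864 = $15,890
Ending inventory: 58 @ $16 = $928

COGS = $15,890; ending inventory = $928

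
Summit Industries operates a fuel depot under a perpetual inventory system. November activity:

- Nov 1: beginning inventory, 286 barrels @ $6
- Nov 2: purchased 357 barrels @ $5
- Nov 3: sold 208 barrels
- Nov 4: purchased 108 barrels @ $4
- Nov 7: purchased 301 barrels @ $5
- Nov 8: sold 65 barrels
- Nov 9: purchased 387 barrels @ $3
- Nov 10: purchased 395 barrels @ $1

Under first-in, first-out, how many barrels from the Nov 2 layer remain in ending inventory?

Nov 3, 208 sold [FIFO — oldest first]: 208 @ $6 = $1,248
Nov 8, 65 sold [FIFO — oldest first]: 65 @ $6 = $390
Total COGS = $1,248 + $390 = $1,638
Ending inventory: 13 @ $6 + 357 @ $5 + 108 @ $4 + 301 @ $5 + 387 @ $3 + 395 @ $1 = $5,356

357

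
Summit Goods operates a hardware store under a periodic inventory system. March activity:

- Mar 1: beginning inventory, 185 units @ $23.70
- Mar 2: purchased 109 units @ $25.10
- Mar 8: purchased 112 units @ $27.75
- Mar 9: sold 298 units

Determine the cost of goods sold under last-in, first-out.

COGS = $7,668.80

Mar 9, 298 sold [LIFO — newest first]: 112 @ $27.75 + 109 @ $25.10 + 77 @ $23.70 = $7,668.80
Ending inventory: 108 @ $23.70 = $2,559.60
Check: goods available $10,228.40 = COGS $7,668.80 + ending $2,559.60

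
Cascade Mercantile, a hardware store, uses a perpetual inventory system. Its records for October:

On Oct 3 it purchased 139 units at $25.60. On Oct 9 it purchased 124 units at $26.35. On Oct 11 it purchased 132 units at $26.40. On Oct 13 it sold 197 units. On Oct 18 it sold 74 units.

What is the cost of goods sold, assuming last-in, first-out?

COGS = $7,136.20

Oct 13, 197 sold [LIFO — newest first]: 132 @ $26.40 + 65 @ $26.35 = $5,197.55
Oct 18, 74 sold [LIFO — newest first]: 59 @ $26.35 + 15 @ $25.60 = $1,938.65
Total COGS = $5,197.55 + $1,938.65 = $7,136.20
Ending inventory: 124 @ $25.60 = $3,174.40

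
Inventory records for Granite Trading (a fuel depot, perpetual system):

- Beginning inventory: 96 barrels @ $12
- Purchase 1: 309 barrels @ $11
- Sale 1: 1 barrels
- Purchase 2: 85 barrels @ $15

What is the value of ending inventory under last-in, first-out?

Ending inventory = $5,815

Sale 1 (1) [LIFO — newest first]: 1 @ $11 = $11
Ending inventory: 96 @ $12 + 308 @ $11 + 85 @ $15 = $5,815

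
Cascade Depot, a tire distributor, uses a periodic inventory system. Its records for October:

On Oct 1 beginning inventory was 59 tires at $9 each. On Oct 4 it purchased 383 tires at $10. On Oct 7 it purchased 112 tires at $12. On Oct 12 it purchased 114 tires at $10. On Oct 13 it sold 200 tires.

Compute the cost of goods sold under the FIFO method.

Oct 13, 200 sold [FIFO — oldest first]: 59 @ $9 + 141 @ $10 = $1,941
Ending inventory: 242 @ $10 + 112 @ $12 + 114 @ $10 = $4,904

COGS = $1,941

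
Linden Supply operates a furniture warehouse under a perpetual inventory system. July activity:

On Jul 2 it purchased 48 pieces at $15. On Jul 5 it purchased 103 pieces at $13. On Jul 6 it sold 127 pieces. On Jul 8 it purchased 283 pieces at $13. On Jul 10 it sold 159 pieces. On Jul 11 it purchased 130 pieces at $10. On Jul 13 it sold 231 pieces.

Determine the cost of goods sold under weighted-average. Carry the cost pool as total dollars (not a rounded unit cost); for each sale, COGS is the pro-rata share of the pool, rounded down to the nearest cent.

COGS = $6,491.69

After Jul 2: 48 on hand, pool $720.00 (≈ $15.0000 each)
After Jul 5: 151 on hand, pool $2,059.00 (≈ $13.6358 each)
Jul 6, sell 127: 127/151 × $2,059.00 → $1,731.74
After Jul 8: 307 on hand, pool $4,006.26 (≈ $13.0497 each)
Jul 10, sell 159: 159/307 × $4,006.26 → $2,074.90
After Jul 11: 278 on hand, pool $3,231.36 (≈ $11.6236 each)
Jul 13, sell 231: 231/278 × $3,231.36 → $2,685.05
Total COGS = $1,731.74 + $2,074.90 + $2,685.05 = $6,491.69
Ending inventory (cost pool remaining) = $546.31
Check: goods available $7,038.00 = COGS $6,491.69 + ending $546.31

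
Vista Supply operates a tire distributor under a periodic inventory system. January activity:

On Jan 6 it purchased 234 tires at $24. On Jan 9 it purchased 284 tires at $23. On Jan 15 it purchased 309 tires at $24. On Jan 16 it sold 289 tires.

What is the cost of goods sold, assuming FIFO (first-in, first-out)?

COGS = $6,881

Jan 16, 289 sold [FIFO — oldest first]: 234 @ $24 + 55 @ $23 = $6,881
Ending inventory: 229 @ $23 + 309 @ $24 = $12,683
Check: goods available $19,564 = COGS $6,881 + ending $12,683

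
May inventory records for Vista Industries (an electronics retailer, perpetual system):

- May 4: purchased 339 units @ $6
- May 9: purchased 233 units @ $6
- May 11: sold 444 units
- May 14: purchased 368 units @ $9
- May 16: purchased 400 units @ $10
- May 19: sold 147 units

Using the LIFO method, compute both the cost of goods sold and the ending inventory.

COGS = $4,134; ending inventory = $6,610

May 11, 444 sold [LIFO — newest first]: 233 @ $6 + 211 @ $6 = $2,664
May 19, 147 sold [LIFO — newest first]: 147 @ $10 = $1,470
Total COGS = $2,664 + $1,470 = $4,134
Ending inventory: 128 @ $6 + 368 @ $9 + 253 @ $10 = $6,610
Check: goods available $10,744 = COGS $4,134 + ending $6,610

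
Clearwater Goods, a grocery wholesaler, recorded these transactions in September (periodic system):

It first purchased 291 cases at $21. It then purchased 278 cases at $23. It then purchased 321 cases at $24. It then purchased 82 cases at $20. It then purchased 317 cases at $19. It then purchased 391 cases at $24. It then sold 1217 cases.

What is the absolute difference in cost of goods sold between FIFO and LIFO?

FIFO COGS: 291 @ $21 + 278 @ $23 + 321 @ $24 + 82 @ $20 + 245 @ $19 = $26,504
LIFO COGS: 391 @ $24 + 317 @ $19 + 82 @ $20 + 321 @ $24 + 106 @ $23 = $27,189
Difference = |$26,504 − $27,189| = $685

$685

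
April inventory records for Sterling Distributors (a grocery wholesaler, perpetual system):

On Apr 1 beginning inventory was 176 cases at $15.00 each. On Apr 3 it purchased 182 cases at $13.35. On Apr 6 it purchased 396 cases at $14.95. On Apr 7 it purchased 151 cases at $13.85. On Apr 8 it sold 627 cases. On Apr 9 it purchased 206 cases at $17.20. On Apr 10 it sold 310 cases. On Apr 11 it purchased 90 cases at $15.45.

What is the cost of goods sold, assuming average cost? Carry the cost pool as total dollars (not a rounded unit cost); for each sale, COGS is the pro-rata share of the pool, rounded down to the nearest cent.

After Apr 1: 176 on hand, pool $2,640.00 (≈ $15.0000 each)
After Apr 3: 358 on hand, pool $5,069.70 (≈ $14.1612 each)
After Apr 6: 754 on hand, pool $10,989.90 (≈ $14.5755 each)
After Apr 7: 905 on hand, pool $13,081.25 (≈ $14.4544 each)
Apr 8, sell 627: 627/905 × $13,081.25 → $9,062.92
After Apr 9: 484 on hand, pool $7,561.53 (≈ $15.6230 each)
Apr 10, sell 310: 310/484 × $7,561.53 → $4,843.12
After Apr 11: 264 on hand, pool $4,108.91 (≈ $15.5641 each)
Total COGS = $9,062.92 + $4,843.12 = $13,906.04
Ending inventory (cost pool remaining) = $4,108.91
Check: goods available $18,014.95 = COGS $13,906.04 + ending $4,108.91

COGS = $13,906.04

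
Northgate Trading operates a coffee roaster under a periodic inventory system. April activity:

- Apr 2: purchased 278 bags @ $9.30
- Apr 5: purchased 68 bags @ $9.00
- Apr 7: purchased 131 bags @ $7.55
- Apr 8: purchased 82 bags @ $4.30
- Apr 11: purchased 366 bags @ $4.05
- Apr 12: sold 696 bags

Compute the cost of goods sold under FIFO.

COGS = $5,093.90

Apr 12, 696 sold [FIFO — oldest first]: 278 @ $9.30 + 68 @ $9.00 + 131 @ $7.55 + 82 @ $4.30 + 137 @ $4.05 = $5,093.90
Ending inventory: 229 @ $4.05 = $927.45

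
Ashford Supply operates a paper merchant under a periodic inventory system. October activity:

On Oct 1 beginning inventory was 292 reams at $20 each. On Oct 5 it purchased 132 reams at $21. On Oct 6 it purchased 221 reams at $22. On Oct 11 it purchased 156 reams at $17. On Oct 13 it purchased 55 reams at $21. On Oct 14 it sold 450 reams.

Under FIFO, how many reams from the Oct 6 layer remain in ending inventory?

195

Oct 14, 450 sold [FIFO — oldest first]: 292 @ $20 + 132 @ $21 + 26 @ $22 = $9,184
Ending inventory: 195 @ $22 + 156 @ $17 + 55 @ $21 = $8,097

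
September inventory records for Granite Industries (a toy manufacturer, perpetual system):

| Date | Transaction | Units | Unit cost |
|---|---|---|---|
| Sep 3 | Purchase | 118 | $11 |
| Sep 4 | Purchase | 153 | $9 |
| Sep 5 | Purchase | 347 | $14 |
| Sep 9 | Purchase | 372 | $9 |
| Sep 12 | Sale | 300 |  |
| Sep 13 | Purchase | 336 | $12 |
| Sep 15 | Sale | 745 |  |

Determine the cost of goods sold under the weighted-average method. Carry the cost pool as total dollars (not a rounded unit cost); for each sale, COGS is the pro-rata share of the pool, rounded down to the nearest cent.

COGS = $11,731.69

After Sep 3: 118 on hand, pool $1,298.00 (≈ $11.0000 each)
After Sep 4: 271 on hand, pool $2,675.00 (≈ $9.8708 each)
After Sep 5: 618 on hand, pool $7,533.00 (≈ $12.1893 each)
After Sep 9: 990 on hand, pool $10,881.00 (≈ $10.9909 each)
Sep 12, sell 300: 300/990 × $10,881.00 → $3,297.27
After Sep 13: 1026 on hand, pool $11,615.73 (≈ $11.3214 each)
Sep 15, sell 745: 745/1026 × $11,615.73 → $8,434.42
Total COGS = $3,297.27 + $8,434.42 = $11,731.69
Ending inventory (cost pool remaining) = $3,181.31
Check: goods available $14,913.00 = COGS $11,731.69 + ending $3,181.31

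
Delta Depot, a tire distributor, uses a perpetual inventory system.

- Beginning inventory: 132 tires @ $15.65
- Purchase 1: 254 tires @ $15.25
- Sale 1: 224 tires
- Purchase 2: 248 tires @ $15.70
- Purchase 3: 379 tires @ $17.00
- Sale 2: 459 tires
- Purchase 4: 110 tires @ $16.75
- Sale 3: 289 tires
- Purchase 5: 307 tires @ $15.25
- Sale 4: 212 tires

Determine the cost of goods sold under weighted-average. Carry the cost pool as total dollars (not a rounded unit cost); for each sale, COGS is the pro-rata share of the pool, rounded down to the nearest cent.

After Beginning: 132 on hand, pool $2,065.80 (≈ $15.6500 each)
After Purchase 1: 386 on hand, pool $5,939.30 (≈ $15.3868 each)
Sale 1, sell 224: 224/386 × $5,939.30 → $3,446.64
After Purchase 2: 410 on hand, pool $6,386.26 (≈ $15.5762 each)
After Purchase 3: 789 on hand, pool $12,829.26 (≈ $16.2602 each)
Sale 2, sell 459: 459/789 × $12,829.26 → $7,463.40
After Purchase 4: 440 on hand, pool $7,208.36 (≈ $16.3826 each)
Sale 3, sell 289: 289/440 × $7,208.36 → $4,734.58
After Purchase 5: 458 on hand, pool $7,155.53 (≈ $15.6234 each)
Sale 4, sell 212: 212/458 × $7,155.53 → $3,312.16
Total COGS = $3,446.64 + $7,463.40 + $4,734.58 + $3,312.16 = $18,956.78
Ending inventory (cost pool remaining) = $3,843.37

COGS = $18,956.78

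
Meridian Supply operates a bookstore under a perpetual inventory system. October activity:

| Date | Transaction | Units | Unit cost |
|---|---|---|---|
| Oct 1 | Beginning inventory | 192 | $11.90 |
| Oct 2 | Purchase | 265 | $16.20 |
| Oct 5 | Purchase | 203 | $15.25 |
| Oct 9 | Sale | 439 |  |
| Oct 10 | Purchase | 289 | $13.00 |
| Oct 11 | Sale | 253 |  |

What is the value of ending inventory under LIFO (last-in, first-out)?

Ending inventory = $3,222.60

Oct 9, 439 sold [LIFO — newest first]: 203 @ $15.25 + 236 @ $16.20 = $6,918.95
Oct 11, 253 sold [LIFO — newest first]: 253 @ $13.00 = $3,289.00
Total COGS = $6,918.95 + $3,289.00 = $10,207.95
Ending inventory: 192 @ $11.90 + 29 @ $16.20 + 36 @ $13.00 = $3,222.60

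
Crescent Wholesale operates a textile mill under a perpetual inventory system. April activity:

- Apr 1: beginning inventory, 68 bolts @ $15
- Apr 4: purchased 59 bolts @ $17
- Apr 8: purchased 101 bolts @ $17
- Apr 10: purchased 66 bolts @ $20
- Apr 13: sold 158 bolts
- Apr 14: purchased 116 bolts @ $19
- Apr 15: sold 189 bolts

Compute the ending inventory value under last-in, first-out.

Apr 13, 158 sold [LIFO — newest first]: 66 @ $20 + 92 @ $17 = $2,884
Apr 15, 189 sold [LIFO — newest first]: 116 @ $19 + 9 @ $17 + 59 @ $17 + 5 @ $15 = $3,435
Total COGS = $2,884 + $3,435 = $6,319
Ending inventory: 63 @ $15 = $945
Check: goods available $7,264 = COGS $6,319 + ending $945

Ending inventory = $945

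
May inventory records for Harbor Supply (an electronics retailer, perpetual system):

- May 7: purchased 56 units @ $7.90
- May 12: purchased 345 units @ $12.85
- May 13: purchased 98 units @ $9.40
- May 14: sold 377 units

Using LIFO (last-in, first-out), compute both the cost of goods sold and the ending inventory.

COGS = $4,506.35; ending inventory = $1,290.50

May 14, 377 sold [LIFO — newest first]: 98 @ $9.40 + 279 @ $12.85 = $4,506.35
Ending inventory: 56 @ $7.90 + 66 @ $12.85 = $1,290.50
Check: goods available $5,796.85 = COGS $4,506.35 + ending $1,290.50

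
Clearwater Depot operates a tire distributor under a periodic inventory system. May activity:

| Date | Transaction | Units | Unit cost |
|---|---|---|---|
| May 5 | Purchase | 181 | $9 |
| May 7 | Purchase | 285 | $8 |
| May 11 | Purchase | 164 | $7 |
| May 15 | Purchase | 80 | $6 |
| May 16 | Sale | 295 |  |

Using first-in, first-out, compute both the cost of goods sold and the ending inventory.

May 16, 295 sold [FIFO — oldest first]: 181 @ $9 + 114 @ $8 = $2,541
Ending inventory: 171 @ $8 + 164 @ $7 + 80 @ $6 = $2,996

COGS = $2,541; ending inventory = $2,996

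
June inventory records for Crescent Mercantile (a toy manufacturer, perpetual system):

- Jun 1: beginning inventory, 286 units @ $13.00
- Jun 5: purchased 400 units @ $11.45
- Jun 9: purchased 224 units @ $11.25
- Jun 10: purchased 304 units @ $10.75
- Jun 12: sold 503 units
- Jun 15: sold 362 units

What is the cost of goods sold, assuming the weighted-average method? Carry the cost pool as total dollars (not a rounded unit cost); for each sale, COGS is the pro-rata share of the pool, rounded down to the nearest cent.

After Jun 1: 286 on hand, pool $3,718.00 (≈ $13.0000 each)
After Jun 5: 686 on hand, pool $8,298.00 (≈ $12.0962 each)
After Jun 9: 910 on hand, pool $10,818.00 (≈ $11.8879 each)
After Jun 10: 1214 on hand, pool $14,086.00 (≈ $11.6030 each)
Jun 12, sell 503: 503/1214 × $14,086.00 → $5,836.29
Jun 15, sell 362: 362/711 × $8,249.71 → $4,200.27
Total COGS = $5,836.29 + $4,200.27 = $10,036.56
Ending inventory (cost pool remaining) = $4,049.44

COGS = $10,036.56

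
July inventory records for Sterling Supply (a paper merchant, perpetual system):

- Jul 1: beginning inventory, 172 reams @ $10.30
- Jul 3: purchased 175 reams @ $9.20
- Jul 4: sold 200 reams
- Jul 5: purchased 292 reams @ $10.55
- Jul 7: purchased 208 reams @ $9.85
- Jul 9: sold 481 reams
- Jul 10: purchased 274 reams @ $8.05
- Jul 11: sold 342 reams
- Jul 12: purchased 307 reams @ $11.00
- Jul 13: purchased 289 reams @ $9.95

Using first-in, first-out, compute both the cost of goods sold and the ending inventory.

Jul 4, 200 sold [FIFO — oldest first]: 172 @ $10.30 + 28 @ $9.20 = $2,029.20
Jul 9, 481 sold [FIFO — oldest first]: 147 @ $9.20 + 292 @ $10.55 + 42 @ $9.85 = $4,846.70
Jul 11, 342 sold [FIFO — oldest first]: 166 @ $9.85 + 176 @ $8.05 = $3,051.90
Total COGS = $2,029.20 + $4,846.70 + $3,051.90 = $9,927.80
Ending inventory: 98 @ $8.05 + 307 @ $11.00 + 289 @ $9.95 = $7,041.45
Check: goods available $16,969.25 = COGS $9,927.80 + ending $7,041.45

COGS = $9,927.80; ending inventory = $7,041.45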